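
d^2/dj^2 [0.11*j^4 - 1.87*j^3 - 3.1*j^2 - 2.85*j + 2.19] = 1.32*j^2 - 11.22*j - 6.2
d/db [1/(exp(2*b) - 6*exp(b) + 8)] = 2*(3 - exp(b))*exp(b)/(exp(2*b) - 6*exp(b) + 8)^2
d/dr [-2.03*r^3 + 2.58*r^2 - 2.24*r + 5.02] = -6.09*r^2 + 5.16*r - 2.24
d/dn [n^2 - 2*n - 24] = 2*n - 2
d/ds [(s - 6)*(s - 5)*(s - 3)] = 3*s^2 - 28*s + 63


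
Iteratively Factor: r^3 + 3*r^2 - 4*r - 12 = (r + 3)*(r^2 - 4) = (r - 2)*(r + 3)*(r + 2)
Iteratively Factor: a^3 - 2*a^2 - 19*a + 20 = (a - 1)*(a^2 - a - 20) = (a - 5)*(a - 1)*(a + 4)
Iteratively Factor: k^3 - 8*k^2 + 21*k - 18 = (k - 3)*(k^2 - 5*k + 6) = (k - 3)*(k - 2)*(k - 3)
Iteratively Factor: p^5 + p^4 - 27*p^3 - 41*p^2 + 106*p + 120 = (p + 4)*(p^4 - 3*p^3 - 15*p^2 + 19*p + 30) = (p + 1)*(p + 4)*(p^3 - 4*p^2 - 11*p + 30) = (p + 1)*(p + 3)*(p + 4)*(p^2 - 7*p + 10) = (p - 5)*(p + 1)*(p + 3)*(p + 4)*(p - 2)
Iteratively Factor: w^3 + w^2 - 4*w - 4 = (w + 1)*(w^2 - 4) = (w + 1)*(w + 2)*(w - 2)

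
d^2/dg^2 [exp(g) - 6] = exp(g)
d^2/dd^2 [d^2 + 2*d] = 2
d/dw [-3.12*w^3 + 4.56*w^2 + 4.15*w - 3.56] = -9.36*w^2 + 9.12*w + 4.15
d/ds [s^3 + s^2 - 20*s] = 3*s^2 + 2*s - 20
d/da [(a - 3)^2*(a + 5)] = (a - 3)*(3*a + 7)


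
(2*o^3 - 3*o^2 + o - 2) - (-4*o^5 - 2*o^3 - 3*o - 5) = 4*o^5 + 4*o^3 - 3*o^2 + 4*o + 3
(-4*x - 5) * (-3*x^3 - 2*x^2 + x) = 12*x^4 + 23*x^3 + 6*x^2 - 5*x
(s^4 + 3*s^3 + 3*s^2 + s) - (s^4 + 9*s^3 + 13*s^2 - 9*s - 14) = -6*s^3 - 10*s^2 + 10*s + 14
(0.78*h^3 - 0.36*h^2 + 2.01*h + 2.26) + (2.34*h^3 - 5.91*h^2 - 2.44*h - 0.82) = 3.12*h^3 - 6.27*h^2 - 0.43*h + 1.44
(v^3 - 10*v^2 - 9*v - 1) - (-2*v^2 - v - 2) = v^3 - 8*v^2 - 8*v + 1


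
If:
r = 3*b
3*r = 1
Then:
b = 1/9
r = 1/3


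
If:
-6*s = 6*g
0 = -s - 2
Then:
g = 2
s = -2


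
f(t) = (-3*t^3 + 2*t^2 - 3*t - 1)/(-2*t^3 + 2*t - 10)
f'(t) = (6*t^2 - 2)*(-3*t^3 + 2*t^2 - 3*t - 1)/(-2*t^3 + 2*t - 10)^2 + (-9*t^2 + 4*t - 3)/(-2*t^3 + 2*t - 10) = (t^4 - 6*t^3 + 22*t^2 - 10*t + 8)/(t^6 - 2*t^4 + 10*t^3 + t^2 - 10*t + 25)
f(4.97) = 1.36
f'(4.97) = 0.02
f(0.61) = 0.30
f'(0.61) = 0.42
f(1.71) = 0.92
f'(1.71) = 0.49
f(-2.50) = 4.05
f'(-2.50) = 4.59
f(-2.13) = 8.58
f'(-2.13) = 32.35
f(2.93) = 1.25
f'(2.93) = 0.12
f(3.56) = 1.31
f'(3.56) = 0.07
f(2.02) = 1.05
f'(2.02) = 0.36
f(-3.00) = 2.82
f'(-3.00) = 1.33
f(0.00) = 0.10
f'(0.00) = 0.32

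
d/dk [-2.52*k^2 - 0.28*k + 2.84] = -5.04*k - 0.28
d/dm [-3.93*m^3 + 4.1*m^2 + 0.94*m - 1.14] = -11.79*m^2 + 8.2*m + 0.94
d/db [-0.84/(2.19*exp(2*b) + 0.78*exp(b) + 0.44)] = (3.6792*exp(b) + 0.6552)*exp(b)/(2.19*exp(2*b) + 0.78*exp(b) + 0.44)^2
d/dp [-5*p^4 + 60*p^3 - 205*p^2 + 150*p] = -20*p^3 + 180*p^2 - 410*p + 150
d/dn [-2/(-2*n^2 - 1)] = -8*n/(2*n^2 + 1)^2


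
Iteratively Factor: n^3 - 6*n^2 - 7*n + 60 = (n - 5)*(n^2 - n - 12) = (n - 5)*(n - 4)*(n + 3)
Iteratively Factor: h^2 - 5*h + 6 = (h - 2)*(h - 3)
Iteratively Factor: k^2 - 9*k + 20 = (k - 4)*(k - 5)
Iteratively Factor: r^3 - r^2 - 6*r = (r - 3)*(r^2 + 2*r) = r*(r - 3)*(r + 2)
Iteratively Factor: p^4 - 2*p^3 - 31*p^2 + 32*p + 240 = (p - 4)*(p^3 + 2*p^2 - 23*p - 60) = (p - 5)*(p - 4)*(p^2 + 7*p + 12) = (p - 5)*(p - 4)*(p + 3)*(p + 4)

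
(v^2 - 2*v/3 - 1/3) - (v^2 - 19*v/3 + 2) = 17*v/3 - 7/3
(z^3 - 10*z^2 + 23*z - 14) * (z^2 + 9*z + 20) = z^5 - z^4 - 47*z^3 - 7*z^2 + 334*z - 280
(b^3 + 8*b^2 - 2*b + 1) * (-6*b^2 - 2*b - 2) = -6*b^5 - 50*b^4 - 6*b^3 - 18*b^2 + 2*b - 2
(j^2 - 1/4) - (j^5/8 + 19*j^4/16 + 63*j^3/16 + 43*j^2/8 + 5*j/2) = -j^5/8 - 19*j^4/16 - 63*j^3/16 - 35*j^2/8 - 5*j/2 - 1/4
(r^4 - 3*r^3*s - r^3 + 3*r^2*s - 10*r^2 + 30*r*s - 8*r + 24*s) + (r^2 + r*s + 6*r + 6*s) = r^4 - 3*r^3*s - r^3 + 3*r^2*s - 9*r^2 + 31*r*s - 2*r + 30*s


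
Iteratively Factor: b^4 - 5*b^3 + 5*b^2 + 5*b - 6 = (b - 2)*(b^3 - 3*b^2 - b + 3) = (b - 2)*(b + 1)*(b^2 - 4*b + 3) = (b - 3)*(b - 2)*(b + 1)*(b - 1)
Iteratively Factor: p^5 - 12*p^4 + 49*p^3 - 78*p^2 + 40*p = (p - 5)*(p^4 - 7*p^3 + 14*p^2 - 8*p) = (p - 5)*(p - 4)*(p^3 - 3*p^2 + 2*p) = (p - 5)*(p - 4)*(p - 2)*(p^2 - p) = (p - 5)*(p - 4)*(p - 2)*(p - 1)*(p)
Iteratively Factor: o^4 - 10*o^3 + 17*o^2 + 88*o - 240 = (o + 3)*(o^3 - 13*o^2 + 56*o - 80) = (o - 4)*(o + 3)*(o^2 - 9*o + 20) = (o - 4)^2*(o + 3)*(o - 5)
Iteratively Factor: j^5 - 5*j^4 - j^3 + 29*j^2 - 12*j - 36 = (j - 3)*(j^4 - 2*j^3 - 7*j^2 + 8*j + 12) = (j - 3)*(j - 2)*(j^3 - 7*j - 6) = (j - 3)*(j - 2)*(j + 2)*(j^2 - 2*j - 3) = (j - 3)*(j - 2)*(j + 1)*(j + 2)*(j - 3)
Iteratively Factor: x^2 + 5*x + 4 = (x + 1)*(x + 4)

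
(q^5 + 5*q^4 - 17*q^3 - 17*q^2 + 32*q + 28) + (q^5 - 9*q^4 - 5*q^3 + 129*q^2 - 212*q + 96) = 2*q^5 - 4*q^4 - 22*q^3 + 112*q^2 - 180*q + 124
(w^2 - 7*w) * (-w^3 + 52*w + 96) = -w^5 + 7*w^4 + 52*w^3 - 268*w^2 - 672*w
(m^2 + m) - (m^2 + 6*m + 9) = -5*m - 9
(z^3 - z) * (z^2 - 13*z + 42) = z^5 - 13*z^4 + 41*z^3 + 13*z^2 - 42*z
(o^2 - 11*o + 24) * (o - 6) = o^3 - 17*o^2 + 90*o - 144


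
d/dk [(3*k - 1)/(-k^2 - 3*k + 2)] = (3*k^2 - 2*k + 3)/(k^4 + 6*k^3 + 5*k^2 - 12*k + 4)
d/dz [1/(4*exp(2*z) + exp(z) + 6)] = (-8*exp(z) - 1)*exp(z)/(4*exp(2*z) + exp(z) + 6)^2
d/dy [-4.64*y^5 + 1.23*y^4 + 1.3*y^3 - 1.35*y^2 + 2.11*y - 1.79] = -23.2*y^4 + 4.92*y^3 + 3.9*y^2 - 2.7*y + 2.11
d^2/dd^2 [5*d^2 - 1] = 10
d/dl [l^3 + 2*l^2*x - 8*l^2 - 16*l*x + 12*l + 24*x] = 3*l^2 + 4*l*x - 16*l - 16*x + 12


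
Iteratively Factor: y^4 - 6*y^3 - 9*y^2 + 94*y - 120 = (y - 3)*(y^3 - 3*y^2 - 18*y + 40) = (y - 5)*(y - 3)*(y^2 + 2*y - 8) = (y - 5)*(y - 3)*(y - 2)*(y + 4)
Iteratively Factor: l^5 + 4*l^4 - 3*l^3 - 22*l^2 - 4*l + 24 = (l + 3)*(l^4 + l^3 - 6*l^2 - 4*l + 8) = (l - 2)*(l + 3)*(l^3 + 3*l^2 - 4) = (l - 2)*(l - 1)*(l + 3)*(l^2 + 4*l + 4) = (l - 2)*(l - 1)*(l + 2)*(l + 3)*(l + 2)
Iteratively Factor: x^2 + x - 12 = (x + 4)*(x - 3)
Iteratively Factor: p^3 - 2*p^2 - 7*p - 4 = (p - 4)*(p^2 + 2*p + 1) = (p - 4)*(p + 1)*(p + 1)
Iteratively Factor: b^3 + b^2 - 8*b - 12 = (b - 3)*(b^2 + 4*b + 4) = (b - 3)*(b + 2)*(b + 2)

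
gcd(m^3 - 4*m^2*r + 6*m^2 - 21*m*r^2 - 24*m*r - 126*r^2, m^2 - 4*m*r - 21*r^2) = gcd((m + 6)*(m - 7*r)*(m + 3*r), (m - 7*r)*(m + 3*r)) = -m^2 + 4*m*r + 21*r^2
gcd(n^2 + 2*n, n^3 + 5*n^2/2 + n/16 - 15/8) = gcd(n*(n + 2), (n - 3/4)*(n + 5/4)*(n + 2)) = n + 2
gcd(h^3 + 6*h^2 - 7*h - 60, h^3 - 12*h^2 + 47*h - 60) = h - 3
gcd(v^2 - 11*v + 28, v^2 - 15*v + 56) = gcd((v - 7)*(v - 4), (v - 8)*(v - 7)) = v - 7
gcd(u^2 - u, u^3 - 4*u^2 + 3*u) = u^2 - u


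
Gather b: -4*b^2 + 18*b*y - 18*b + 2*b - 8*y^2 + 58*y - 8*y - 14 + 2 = -4*b^2 + b*(18*y - 16) - 8*y^2 + 50*y - 12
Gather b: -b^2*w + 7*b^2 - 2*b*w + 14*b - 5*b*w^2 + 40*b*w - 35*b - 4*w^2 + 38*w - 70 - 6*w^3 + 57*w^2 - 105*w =b^2*(7 - w) + b*(-5*w^2 + 38*w - 21) - 6*w^3 + 53*w^2 - 67*w - 70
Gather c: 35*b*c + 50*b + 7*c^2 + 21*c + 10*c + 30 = 50*b + 7*c^2 + c*(35*b + 31) + 30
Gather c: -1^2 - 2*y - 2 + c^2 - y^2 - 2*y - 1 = c^2 - y^2 - 4*y - 4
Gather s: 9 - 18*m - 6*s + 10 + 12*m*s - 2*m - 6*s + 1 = -20*m + s*(12*m - 12) + 20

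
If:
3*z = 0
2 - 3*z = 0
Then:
No Solution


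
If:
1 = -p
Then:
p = -1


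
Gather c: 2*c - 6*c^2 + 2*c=-6*c^2 + 4*c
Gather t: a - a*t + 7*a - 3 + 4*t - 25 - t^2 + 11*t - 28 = 8*a - t^2 + t*(15 - a) - 56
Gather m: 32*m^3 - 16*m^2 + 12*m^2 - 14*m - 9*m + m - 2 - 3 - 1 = 32*m^3 - 4*m^2 - 22*m - 6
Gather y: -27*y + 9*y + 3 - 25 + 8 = -18*y - 14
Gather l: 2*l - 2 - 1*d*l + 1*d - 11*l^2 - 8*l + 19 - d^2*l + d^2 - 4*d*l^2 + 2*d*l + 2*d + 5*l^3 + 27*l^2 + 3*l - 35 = d^2 + 3*d + 5*l^3 + l^2*(16 - 4*d) + l*(-d^2 + d - 3) - 18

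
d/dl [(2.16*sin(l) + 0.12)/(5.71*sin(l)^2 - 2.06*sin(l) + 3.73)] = (-12.3336*sin(l)^2 - 1.3704*sin(l) + 8.304)*cos(l)/(32.6041*sin(l)^4 - 23.5252*sin(l)^3 + 46.8402*sin(l)^2 - 15.3676*sin(l) + 13.9129)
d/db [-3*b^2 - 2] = -6*b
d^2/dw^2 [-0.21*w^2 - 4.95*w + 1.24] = -0.420000000000000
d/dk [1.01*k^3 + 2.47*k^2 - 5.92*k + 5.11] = 3.03*k^2 + 4.94*k - 5.92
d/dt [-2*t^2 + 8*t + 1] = 8 - 4*t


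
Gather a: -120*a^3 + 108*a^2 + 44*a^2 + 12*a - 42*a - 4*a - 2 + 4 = -120*a^3 + 152*a^2 - 34*a + 2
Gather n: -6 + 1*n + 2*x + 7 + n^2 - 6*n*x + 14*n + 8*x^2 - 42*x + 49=n^2 + n*(15 - 6*x) + 8*x^2 - 40*x + 50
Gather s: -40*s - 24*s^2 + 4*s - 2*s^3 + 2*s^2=-2*s^3 - 22*s^2 - 36*s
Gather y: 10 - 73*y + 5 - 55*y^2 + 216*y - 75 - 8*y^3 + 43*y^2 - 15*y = -8*y^3 - 12*y^2 + 128*y - 60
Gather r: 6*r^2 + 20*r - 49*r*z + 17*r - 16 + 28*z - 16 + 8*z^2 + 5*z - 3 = 6*r^2 + r*(37 - 49*z) + 8*z^2 + 33*z - 35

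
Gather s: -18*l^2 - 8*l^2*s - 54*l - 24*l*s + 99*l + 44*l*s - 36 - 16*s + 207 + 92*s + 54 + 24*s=-18*l^2 + 45*l + s*(-8*l^2 + 20*l + 100) + 225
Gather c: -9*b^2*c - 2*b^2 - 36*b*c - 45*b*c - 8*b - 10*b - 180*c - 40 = -2*b^2 - 18*b + c*(-9*b^2 - 81*b - 180) - 40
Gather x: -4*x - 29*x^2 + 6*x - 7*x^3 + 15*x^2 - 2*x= -7*x^3 - 14*x^2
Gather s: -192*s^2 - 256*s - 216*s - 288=-192*s^2 - 472*s - 288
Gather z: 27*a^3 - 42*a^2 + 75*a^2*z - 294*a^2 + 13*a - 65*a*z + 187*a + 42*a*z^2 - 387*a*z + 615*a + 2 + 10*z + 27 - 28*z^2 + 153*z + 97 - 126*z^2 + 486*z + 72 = 27*a^3 - 336*a^2 + 815*a + z^2*(42*a - 154) + z*(75*a^2 - 452*a + 649) + 198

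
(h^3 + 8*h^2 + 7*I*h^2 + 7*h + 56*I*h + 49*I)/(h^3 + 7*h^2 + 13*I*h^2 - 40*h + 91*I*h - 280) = (h^2 + h*(1 + 7*I) + 7*I)/(h^2 + 13*I*h - 40)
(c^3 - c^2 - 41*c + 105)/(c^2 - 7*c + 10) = (c^2 + 4*c - 21)/(c - 2)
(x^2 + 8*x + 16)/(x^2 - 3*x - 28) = (x + 4)/(x - 7)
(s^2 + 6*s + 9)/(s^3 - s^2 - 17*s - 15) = (s + 3)/(s^2 - 4*s - 5)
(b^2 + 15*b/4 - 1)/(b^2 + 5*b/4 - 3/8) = 2*(b + 4)/(2*b + 3)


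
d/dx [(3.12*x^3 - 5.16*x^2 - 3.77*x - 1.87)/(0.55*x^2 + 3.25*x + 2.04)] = (1.716*x^4 + 20.28*x^3 + 4.3979*x^2 - 18.9958*x - 1.6133)/(0.3025*x^4 + 3.575*x^3 + 12.8065*x^2 + 13.26*x + 4.1616)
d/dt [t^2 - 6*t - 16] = 2*t - 6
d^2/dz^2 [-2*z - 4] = 0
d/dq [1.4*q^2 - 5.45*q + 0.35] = 2.8*q - 5.45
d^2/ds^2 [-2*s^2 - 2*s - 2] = -4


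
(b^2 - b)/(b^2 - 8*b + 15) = b*(b - 1)/(b^2 - 8*b + 15)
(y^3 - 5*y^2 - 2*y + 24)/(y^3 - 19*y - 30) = (y^2 - 7*y + 12)/(y^2 - 2*y - 15)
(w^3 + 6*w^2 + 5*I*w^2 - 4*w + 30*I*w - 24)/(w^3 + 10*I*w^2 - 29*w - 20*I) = (w + 6)/(w + 5*I)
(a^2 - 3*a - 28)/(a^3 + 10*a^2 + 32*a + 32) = (a - 7)/(a^2 + 6*a + 8)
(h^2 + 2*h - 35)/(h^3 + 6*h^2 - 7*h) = (h - 5)/(h*(h - 1))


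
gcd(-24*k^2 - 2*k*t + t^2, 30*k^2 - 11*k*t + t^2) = -6*k + t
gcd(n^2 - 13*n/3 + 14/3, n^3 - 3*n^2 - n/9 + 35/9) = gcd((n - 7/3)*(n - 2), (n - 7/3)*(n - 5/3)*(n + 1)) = n - 7/3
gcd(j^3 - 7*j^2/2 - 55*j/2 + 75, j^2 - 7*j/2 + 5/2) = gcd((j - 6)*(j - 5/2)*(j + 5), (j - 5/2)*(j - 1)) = j - 5/2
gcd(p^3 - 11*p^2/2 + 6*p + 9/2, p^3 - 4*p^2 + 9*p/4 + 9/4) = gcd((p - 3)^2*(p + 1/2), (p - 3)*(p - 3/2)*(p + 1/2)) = p^2 - 5*p/2 - 3/2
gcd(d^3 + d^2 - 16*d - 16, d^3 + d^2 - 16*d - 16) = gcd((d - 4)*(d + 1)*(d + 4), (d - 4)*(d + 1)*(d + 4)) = d^3 + d^2 - 16*d - 16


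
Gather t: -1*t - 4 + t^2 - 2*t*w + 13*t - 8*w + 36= t^2 + t*(12 - 2*w) - 8*w + 32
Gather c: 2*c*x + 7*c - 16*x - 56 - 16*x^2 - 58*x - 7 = c*(2*x + 7) - 16*x^2 - 74*x - 63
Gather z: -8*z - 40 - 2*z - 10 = -10*z - 50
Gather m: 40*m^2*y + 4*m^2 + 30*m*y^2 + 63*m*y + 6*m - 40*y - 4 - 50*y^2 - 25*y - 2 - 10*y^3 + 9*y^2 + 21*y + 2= m^2*(40*y + 4) + m*(30*y^2 + 63*y + 6) - 10*y^3 - 41*y^2 - 44*y - 4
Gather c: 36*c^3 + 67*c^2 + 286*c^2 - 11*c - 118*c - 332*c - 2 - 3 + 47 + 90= 36*c^3 + 353*c^2 - 461*c + 132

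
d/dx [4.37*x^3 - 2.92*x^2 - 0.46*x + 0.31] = 13.11*x^2 - 5.84*x - 0.46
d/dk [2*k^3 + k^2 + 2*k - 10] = 6*k^2 + 2*k + 2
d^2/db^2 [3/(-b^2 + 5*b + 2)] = 6*(-b^2 + 5*b + (2*b - 5)^2 + 2)/(-b^2 + 5*b + 2)^3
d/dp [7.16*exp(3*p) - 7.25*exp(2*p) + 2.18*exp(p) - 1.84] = (21.48*exp(2*p) - 14.5*exp(p) + 2.18)*exp(p)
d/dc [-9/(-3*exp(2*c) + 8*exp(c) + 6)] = (72 - 54*exp(c))*exp(c)/(-3*exp(2*c) + 8*exp(c) + 6)^2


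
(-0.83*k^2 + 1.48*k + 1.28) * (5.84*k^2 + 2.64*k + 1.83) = -4.8472*k^4 + 6.452*k^3 + 9.8635*k^2 + 6.0876*k + 2.3424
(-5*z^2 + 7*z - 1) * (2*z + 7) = -10*z^3 - 21*z^2 + 47*z - 7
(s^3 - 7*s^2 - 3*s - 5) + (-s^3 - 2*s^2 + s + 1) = -9*s^2 - 2*s - 4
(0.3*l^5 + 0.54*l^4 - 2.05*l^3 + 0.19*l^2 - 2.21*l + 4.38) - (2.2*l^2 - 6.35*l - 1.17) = 0.3*l^5 + 0.54*l^4 - 2.05*l^3 - 2.01*l^2 + 4.14*l + 5.55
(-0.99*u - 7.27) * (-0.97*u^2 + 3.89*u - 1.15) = 0.9603*u^3 + 3.2008*u^2 - 27.1418*u + 8.3605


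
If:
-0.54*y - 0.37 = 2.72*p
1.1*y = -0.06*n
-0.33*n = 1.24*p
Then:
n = 0.49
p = -0.13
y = -0.03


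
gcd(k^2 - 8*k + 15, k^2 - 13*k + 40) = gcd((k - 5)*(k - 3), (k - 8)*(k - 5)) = k - 5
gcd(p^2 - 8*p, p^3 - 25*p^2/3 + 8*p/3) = p^2 - 8*p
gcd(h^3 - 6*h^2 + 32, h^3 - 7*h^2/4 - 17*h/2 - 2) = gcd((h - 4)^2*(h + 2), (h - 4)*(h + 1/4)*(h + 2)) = h^2 - 2*h - 8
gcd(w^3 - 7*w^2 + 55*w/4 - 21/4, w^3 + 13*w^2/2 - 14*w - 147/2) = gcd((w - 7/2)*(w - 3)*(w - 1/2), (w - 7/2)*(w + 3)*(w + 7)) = w - 7/2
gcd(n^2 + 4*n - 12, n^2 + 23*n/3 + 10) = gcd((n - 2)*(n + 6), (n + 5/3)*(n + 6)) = n + 6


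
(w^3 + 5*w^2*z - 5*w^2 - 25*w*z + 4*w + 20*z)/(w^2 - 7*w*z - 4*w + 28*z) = (-w^2 - 5*w*z + w + 5*z)/(-w + 7*z)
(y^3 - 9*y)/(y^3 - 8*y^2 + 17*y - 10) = y*(y^2 - 9)/(y^3 - 8*y^2 + 17*y - 10)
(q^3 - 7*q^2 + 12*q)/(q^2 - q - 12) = q*(q - 3)/(q + 3)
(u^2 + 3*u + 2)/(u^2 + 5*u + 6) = (u + 1)/(u + 3)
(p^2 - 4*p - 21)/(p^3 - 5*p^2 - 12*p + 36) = (p - 7)/(p^2 - 8*p + 12)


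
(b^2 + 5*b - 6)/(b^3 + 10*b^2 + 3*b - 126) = (b - 1)/(b^2 + 4*b - 21)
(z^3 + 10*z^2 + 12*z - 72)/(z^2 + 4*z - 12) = z + 6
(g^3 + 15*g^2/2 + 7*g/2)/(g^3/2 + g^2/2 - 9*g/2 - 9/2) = g*(2*g^2 + 15*g + 7)/(g^3 + g^2 - 9*g - 9)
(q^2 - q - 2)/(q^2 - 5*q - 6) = (q - 2)/(q - 6)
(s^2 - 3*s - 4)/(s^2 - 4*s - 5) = (s - 4)/(s - 5)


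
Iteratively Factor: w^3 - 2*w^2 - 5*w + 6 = (w - 1)*(w^2 - w - 6) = (w - 1)*(w + 2)*(w - 3)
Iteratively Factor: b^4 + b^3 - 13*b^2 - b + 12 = (b - 3)*(b^3 + 4*b^2 - b - 4) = (b - 3)*(b + 1)*(b^2 + 3*b - 4) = (b - 3)*(b - 1)*(b + 1)*(b + 4)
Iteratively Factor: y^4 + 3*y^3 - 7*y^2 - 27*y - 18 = (y + 3)*(y^3 - 7*y - 6) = (y + 2)*(y + 3)*(y^2 - 2*y - 3) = (y - 3)*(y + 2)*(y + 3)*(y + 1)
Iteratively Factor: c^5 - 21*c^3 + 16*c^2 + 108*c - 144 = (c - 2)*(c^4 + 2*c^3 - 17*c^2 - 18*c + 72) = (c - 2)*(c + 3)*(c^3 - c^2 - 14*c + 24) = (c - 2)^2*(c + 3)*(c^2 + c - 12) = (c - 3)*(c - 2)^2*(c + 3)*(c + 4)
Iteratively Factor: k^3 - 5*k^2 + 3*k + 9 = (k - 3)*(k^2 - 2*k - 3) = (k - 3)^2*(k + 1)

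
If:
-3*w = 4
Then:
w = -4/3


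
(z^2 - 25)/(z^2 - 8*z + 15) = (z + 5)/(z - 3)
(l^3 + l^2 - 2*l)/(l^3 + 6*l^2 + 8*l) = (l - 1)/(l + 4)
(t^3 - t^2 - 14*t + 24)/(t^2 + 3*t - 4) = (t^2 - 5*t + 6)/(t - 1)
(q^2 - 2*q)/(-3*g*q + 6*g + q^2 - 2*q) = q/(-3*g + q)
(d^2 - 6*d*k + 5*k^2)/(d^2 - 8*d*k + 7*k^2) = (d - 5*k)/(d - 7*k)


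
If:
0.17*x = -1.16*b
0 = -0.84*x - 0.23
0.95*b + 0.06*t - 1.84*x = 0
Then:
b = 0.04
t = -9.03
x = -0.27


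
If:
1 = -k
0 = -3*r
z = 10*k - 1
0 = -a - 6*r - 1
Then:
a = -1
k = -1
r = 0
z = -11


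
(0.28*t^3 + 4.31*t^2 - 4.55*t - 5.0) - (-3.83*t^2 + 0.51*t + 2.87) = 0.28*t^3 + 8.14*t^2 - 5.06*t - 7.87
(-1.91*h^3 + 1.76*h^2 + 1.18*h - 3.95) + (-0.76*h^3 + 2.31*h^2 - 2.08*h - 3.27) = -2.67*h^3 + 4.07*h^2 - 0.9*h - 7.22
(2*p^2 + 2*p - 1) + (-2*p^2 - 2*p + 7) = 6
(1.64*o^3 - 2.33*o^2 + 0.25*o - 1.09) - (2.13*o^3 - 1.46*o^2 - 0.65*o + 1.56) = -0.49*o^3 - 0.87*o^2 + 0.9*o - 2.65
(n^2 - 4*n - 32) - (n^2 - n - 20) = -3*n - 12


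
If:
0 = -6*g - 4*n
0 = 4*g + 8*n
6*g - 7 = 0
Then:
No Solution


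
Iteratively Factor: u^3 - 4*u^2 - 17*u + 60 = (u - 5)*(u^2 + u - 12) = (u - 5)*(u + 4)*(u - 3)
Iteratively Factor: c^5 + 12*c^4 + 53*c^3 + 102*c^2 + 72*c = (c + 2)*(c^4 + 10*c^3 + 33*c^2 + 36*c) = (c + 2)*(c + 3)*(c^3 + 7*c^2 + 12*c) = (c + 2)*(c + 3)*(c + 4)*(c^2 + 3*c) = (c + 2)*(c + 3)^2*(c + 4)*(c)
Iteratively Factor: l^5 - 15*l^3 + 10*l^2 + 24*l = (l + 4)*(l^4 - 4*l^3 + l^2 + 6*l) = (l - 2)*(l + 4)*(l^3 - 2*l^2 - 3*l) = l*(l - 2)*(l + 4)*(l^2 - 2*l - 3) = l*(l - 3)*(l - 2)*(l + 4)*(l + 1)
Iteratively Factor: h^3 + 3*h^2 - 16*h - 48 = (h - 4)*(h^2 + 7*h + 12) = (h - 4)*(h + 4)*(h + 3)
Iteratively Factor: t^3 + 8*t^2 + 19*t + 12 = (t + 3)*(t^2 + 5*t + 4) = (t + 3)*(t + 4)*(t + 1)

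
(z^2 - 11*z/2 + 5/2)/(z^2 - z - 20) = (z - 1/2)/(z + 4)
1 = 1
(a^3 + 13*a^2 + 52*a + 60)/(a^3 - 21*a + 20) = (a^2 + 8*a + 12)/(a^2 - 5*a + 4)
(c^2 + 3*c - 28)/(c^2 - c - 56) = (c - 4)/(c - 8)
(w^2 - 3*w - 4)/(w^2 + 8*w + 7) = (w - 4)/(w + 7)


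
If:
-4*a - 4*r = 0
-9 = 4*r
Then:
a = 9/4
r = -9/4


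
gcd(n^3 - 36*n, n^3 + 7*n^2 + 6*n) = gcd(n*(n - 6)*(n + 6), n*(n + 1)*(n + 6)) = n^2 + 6*n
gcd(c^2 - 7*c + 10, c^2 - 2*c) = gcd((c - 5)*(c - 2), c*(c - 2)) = c - 2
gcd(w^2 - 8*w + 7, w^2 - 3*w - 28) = w - 7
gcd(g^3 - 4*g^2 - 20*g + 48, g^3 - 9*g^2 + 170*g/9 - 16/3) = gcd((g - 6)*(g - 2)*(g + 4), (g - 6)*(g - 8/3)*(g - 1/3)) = g - 6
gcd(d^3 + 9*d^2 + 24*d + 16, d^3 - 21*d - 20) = d^2 + 5*d + 4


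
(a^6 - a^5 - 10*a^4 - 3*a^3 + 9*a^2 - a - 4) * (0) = 0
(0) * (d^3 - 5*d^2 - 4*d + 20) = 0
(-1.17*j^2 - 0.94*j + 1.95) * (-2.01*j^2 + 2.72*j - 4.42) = 2.3517*j^4 - 1.293*j^3 - 1.3049*j^2 + 9.4588*j - 8.619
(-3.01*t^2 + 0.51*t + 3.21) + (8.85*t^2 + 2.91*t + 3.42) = 5.84*t^2 + 3.42*t + 6.63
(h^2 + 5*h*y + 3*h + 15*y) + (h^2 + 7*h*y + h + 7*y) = 2*h^2 + 12*h*y + 4*h + 22*y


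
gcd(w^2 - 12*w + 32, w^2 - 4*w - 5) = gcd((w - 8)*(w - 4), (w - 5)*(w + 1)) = 1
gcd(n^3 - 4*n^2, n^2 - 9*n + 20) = n - 4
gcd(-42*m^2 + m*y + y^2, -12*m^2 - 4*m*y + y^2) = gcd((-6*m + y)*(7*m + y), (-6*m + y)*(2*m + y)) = -6*m + y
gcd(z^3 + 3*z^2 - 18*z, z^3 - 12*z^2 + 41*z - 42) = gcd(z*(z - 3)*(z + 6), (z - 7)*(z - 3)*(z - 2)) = z - 3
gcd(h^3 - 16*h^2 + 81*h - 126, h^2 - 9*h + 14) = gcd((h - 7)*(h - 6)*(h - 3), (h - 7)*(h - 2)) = h - 7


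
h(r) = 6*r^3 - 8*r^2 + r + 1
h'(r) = 18*r^2 - 16*r + 1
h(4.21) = 311.13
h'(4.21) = 252.67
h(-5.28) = -1110.49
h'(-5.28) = 587.29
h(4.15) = 296.21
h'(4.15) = 244.60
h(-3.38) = -325.46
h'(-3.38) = 260.72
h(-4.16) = -573.55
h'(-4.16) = 379.06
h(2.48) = 45.79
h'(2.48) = 72.03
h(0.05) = 1.03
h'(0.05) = 0.24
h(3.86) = 230.74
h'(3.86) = 207.43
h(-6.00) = -1589.00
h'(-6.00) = 745.00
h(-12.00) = -11531.00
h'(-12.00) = 2785.00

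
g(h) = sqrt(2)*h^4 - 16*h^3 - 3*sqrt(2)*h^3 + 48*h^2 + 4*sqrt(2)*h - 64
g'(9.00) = 74.54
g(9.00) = -1603.32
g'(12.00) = 2187.88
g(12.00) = 1261.73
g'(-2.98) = -969.41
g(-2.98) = 992.62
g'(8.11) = -192.55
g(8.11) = -1540.88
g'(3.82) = -198.46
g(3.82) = -169.20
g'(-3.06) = -1018.82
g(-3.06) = 1072.14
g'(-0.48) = -55.04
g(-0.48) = -53.34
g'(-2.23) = -573.15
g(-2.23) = 421.54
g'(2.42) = -37.50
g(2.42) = -7.59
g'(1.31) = 39.92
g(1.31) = -15.56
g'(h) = 4*sqrt(2)*h^3 - 48*h^2 - 9*sqrt(2)*h^2 + 96*h + 4*sqrt(2)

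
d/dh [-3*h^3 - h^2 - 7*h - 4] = -9*h^2 - 2*h - 7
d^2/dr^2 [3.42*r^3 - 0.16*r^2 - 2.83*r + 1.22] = 20.52*r - 0.32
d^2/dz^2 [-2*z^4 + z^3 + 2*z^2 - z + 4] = -24*z^2 + 6*z + 4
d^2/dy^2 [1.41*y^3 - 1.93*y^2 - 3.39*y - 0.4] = 8.46*y - 3.86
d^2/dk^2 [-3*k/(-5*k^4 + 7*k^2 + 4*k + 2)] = 6*(-4*k*(-10*k^3 + 7*k + 2)^2 + (-20*k^3 - k*(30*k^2 - 7) + 14*k + 4)*(-5*k^4 + 7*k^2 + 4*k + 2))/(-5*k^4 + 7*k^2 + 4*k + 2)^3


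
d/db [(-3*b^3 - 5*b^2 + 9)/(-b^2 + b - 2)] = (b*(9*b + 10)*(b^2 - b + 2) - (2*b - 1)*(3*b^3 + 5*b^2 - 9))/(b^2 - b + 2)^2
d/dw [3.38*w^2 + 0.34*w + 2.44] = 6.76*w + 0.34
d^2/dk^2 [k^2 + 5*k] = 2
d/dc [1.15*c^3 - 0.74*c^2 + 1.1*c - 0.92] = 3.45*c^2 - 1.48*c + 1.1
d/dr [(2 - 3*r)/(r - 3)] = 7/(r - 3)^2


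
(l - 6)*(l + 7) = l^2 + l - 42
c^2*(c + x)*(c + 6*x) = c^4 + 7*c^3*x + 6*c^2*x^2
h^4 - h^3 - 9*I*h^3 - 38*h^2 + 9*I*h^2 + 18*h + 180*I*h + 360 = (h - 5)*(h + 4)*(h - 6*I)*(h - 3*I)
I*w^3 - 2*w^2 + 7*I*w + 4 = (w - I)*(w + 4*I)*(I*w + 1)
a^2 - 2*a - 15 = (a - 5)*(a + 3)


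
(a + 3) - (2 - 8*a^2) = 8*a^2 + a + 1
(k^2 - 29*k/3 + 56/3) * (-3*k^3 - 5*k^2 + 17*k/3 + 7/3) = -3*k^5 + 24*k^4 - 2*k^3 - 1312*k^2/9 + 749*k/9 + 392/9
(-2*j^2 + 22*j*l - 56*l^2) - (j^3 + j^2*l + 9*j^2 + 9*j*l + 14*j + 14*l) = -j^3 - j^2*l - 11*j^2 + 13*j*l - 14*j - 56*l^2 - 14*l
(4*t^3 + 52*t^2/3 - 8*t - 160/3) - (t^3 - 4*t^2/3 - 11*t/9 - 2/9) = 3*t^3 + 56*t^2/3 - 61*t/9 - 478/9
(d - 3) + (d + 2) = 2*d - 1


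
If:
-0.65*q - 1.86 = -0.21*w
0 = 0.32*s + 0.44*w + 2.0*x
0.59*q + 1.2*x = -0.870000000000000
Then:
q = -2.03389830508475*x - 1.47457627118644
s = 2.40617433414044*x - 5.90284503631961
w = 4.29297820823245 - 6.2953995157385*x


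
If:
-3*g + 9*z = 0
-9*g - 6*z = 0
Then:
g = 0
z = 0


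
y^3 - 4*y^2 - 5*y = y*(y - 5)*(y + 1)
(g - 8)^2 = g^2 - 16*g + 64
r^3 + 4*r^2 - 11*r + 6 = (r - 1)^2*(r + 6)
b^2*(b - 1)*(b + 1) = b^4 - b^2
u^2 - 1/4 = (u - 1/2)*(u + 1/2)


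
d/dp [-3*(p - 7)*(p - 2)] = 27 - 6*p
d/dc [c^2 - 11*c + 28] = 2*c - 11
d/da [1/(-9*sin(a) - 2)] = 9*cos(a)/(9*sin(a) + 2)^2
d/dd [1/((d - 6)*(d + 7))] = (-2*d - 1)/(d^4 + 2*d^3 - 83*d^2 - 84*d + 1764)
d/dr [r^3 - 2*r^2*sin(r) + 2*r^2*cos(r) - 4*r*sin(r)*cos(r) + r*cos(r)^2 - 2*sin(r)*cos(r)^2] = -2*sqrt(2)*r^2*sin(r + pi/4) + 3*r^2 - r*sin(2*r) - 4*r*cos(2*r) + 4*sqrt(2)*r*cos(r + pi/4) - 2*sin(2*r) - cos(r)/2 + cos(2*r)/2 - 3*cos(3*r)/2 + 1/2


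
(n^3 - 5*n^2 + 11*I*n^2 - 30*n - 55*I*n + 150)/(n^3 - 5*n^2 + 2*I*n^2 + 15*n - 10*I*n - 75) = (n + 6*I)/(n - 3*I)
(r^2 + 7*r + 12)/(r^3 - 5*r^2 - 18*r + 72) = (r + 3)/(r^2 - 9*r + 18)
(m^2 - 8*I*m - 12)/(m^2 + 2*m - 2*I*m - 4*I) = (m - 6*I)/(m + 2)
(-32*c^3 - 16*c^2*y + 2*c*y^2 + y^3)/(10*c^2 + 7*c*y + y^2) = (-16*c^2 + y^2)/(5*c + y)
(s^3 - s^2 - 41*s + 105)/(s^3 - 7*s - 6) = (s^2 + 2*s - 35)/(s^2 + 3*s + 2)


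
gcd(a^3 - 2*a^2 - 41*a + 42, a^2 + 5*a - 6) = a^2 + 5*a - 6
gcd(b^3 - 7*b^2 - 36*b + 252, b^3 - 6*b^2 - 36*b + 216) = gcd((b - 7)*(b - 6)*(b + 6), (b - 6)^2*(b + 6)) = b^2 - 36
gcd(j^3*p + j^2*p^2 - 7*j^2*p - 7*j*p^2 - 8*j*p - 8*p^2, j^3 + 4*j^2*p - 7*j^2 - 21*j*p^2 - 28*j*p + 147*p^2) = 1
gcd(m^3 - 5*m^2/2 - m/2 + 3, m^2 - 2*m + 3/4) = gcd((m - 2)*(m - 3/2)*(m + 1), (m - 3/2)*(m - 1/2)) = m - 3/2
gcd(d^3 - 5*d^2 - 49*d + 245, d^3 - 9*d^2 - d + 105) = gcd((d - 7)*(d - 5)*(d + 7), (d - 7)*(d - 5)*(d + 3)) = d^2 - 12*d + 35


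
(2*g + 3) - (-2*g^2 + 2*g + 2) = 2*g^2 + 1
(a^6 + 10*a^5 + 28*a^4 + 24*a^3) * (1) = a^6 + 10*a^5 + 28*a^4 + 24*a^3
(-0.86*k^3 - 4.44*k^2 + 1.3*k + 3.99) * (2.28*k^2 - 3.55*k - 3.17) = -1.9608*k^5 - 7.0702*k^4 + 21.4522*k^3 + 18.557*k^2 - 18.2855*k - 12.6483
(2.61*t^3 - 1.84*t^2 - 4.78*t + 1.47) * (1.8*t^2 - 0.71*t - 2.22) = 4.698*t^5 - 5.1651*t^4 - 13.0918*t^3 + 10.1246*t^2 + 9.5679*t - 3.2634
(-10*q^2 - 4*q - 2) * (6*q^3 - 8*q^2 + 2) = -60*q^5 + 56*q^4 + 20*q^3 - 4*q^2 - 8*q - 4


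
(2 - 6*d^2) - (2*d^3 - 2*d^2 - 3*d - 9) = -2*d^3 - 4*d^2 + 3*d + 11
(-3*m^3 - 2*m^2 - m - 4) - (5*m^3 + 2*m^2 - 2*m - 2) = -8*m^3 - 4*m^2 + m - 2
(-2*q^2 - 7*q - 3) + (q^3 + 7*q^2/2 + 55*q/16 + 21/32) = q^3 + 3*q^2/2 - 57*q/16 - 75/32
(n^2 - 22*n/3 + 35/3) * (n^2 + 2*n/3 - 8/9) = n^4 - 20*n^3/3 + 53*n^2/9 + 386*n/27 - 280/27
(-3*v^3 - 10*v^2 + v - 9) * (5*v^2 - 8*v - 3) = -15*v^5 - 26*v^4 + 94*v^3 - 23*v^2 + 69*v + 27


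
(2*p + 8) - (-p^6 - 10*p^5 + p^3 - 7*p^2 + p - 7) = p^6 + 10*p^5 - p^3 + 7*p^2 + p + 15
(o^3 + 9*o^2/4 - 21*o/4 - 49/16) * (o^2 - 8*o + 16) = o^5 - 23*o^4/4 - 29*o^3/4 + 1199*o^2/16 - 119*o/2 - 49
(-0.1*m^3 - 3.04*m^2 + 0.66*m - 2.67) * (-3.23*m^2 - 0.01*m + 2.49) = 0.323*m^5 + 9.8202*m^4 - 2.3504*m^3 + 1.0479*m^2 + 1.6701*m - 6.6483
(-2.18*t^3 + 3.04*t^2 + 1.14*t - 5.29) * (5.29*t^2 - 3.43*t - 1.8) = -11.5322*t^5 + 23.559*t^4 - 0.472600000000002*t^3 - 37.3663*t^2 + 16.0927*t + 9.522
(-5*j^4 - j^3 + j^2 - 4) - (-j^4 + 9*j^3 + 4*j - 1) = -4*j^4 - 10*j^3 + j^2 - 4*j - 3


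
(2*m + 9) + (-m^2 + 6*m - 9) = -m^2 + 8*m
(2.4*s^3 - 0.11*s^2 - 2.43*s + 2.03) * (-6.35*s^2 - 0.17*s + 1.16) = -15.24*s^5 + 0.2905*s^4 + 18.2332*s^3 - 12.605*s^2 - 3.1639*s + 2.3548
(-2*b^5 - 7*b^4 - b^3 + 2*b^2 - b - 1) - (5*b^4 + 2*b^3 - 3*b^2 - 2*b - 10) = -2*b^5 - 12*b^4 - 3*b^3 + 5*b^2 + b + 9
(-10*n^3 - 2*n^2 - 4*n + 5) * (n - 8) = -10*n^4 + 78*n^3 + 12*n^2 + 37*n - 40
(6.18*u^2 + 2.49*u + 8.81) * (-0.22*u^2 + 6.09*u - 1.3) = -1.3596*u^4 + 37.0884*u^3 + 5.1919*u^2 + 50.4159*u - 11.453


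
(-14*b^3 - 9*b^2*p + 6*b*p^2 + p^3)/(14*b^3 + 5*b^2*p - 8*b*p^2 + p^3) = (7*b + p)/(-7*b + p)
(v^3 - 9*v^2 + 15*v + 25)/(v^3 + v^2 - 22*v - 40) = (v^2 - 4*v - 5)/(v^2 + 6*v + 8)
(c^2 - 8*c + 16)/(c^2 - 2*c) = (c^2 - 8*c + 16)/(c*(c - 2))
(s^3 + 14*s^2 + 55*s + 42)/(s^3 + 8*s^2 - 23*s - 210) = (s + 1)/(s - 5)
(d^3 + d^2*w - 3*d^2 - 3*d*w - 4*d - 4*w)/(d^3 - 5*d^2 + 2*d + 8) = (d + w)/(d - 2)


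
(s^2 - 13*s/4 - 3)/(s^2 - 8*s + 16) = (s + 3/4)/(s - 4)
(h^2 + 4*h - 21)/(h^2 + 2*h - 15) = (h + 7)/(h + 5)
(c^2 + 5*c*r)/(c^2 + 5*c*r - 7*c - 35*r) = c/(c - 7)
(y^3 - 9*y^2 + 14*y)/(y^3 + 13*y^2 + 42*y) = (y^2 - 9*y + 14)/(y^2 + 13*y + 42)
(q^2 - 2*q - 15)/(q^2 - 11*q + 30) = (q + 3)/(q - 6)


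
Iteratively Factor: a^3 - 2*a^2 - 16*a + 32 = (a - 4)*(a^2 + 2*a - 8) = (a - 4)*(a + 4)*(a - 2)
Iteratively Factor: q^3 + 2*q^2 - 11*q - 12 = (q - 3)*(q^2 + 5*q + 4) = (q - 3)*(q + 4)*(q + 1)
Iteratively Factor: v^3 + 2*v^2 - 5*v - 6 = (v + 1)*(v^2 + v - 6) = (v - 2)*(v + 1)*(v + 3)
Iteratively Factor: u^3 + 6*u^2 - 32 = (u + 4)*(u^2 + 2*u - 8) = (u + 4)^2*(u - 2)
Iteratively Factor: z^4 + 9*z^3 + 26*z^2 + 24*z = (z + 3)*(z^3 + 6*z^2 + 8*z) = z*(z + 3)*(z^2 + 6*z + 8) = z*(z + 2)*(z + 3)*(z + 4)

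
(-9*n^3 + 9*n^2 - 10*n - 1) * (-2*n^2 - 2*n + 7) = 18*n^5 - 61*n^3 + 85*n^2 - 68*n - 7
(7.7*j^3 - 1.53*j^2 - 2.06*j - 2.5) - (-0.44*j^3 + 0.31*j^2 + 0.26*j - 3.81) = 8.14*j^3 - 1.84*j^2 - 2.32*j + 1.31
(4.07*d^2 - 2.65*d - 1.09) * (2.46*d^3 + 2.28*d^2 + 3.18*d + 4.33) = 10.0122*d^5 + 2.7606*d^4 + 4.2192*d^3 + 6.7109*d^2 - 14.9407*d - 4.7197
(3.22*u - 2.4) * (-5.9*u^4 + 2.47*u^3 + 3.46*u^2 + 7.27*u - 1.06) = -18.998*u^5 + 22.1134*u^4 + 5.2132*u^3 + 15.1054*u^2 - 20.8612*u + 2.544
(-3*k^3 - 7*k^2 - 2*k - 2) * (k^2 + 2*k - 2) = -3*k^5 - 13*k^4 - 10*k^3 + 8*k^2 + 4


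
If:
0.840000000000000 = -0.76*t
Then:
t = -1.11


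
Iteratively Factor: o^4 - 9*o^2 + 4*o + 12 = (o - 2)*(o^3 + 2*o^2 - 5*o - 6) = (o - 2)*(o + 1)*(o^2 + o - 6) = (o - 2)^2*(o + 1)*(o + 3)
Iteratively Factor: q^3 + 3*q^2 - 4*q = (q - 1)*(q^2 + 4*q) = (q - 1)*(q + 4)*(q)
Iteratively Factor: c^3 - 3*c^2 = (c)*(c^2 - 3*c) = c*(c - 3)*(c)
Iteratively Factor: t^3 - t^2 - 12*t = (t)*(t^2 - t - 12) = t*(t - 4)*(t + 3)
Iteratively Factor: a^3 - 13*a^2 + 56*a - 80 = (a - 4)*(a^2 - 9*a + 20) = (a - 4)^2*(a - 5)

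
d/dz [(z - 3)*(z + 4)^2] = (z + 4)*(3*z - 2)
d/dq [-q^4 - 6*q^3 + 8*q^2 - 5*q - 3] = -4*q^3 - 18*q^2 + 16*q - 5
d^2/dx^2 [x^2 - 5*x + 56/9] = 2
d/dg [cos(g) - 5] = -sin(g)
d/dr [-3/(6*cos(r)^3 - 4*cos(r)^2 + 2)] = 3*(4 - 9*cos(r))*sin(r)*cos(r)/(2*(3*cos(r)^3 - 2*cos(r)^2 + 1)^2)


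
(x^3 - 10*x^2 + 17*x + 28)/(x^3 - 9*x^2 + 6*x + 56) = (x + 1)/(x + 2)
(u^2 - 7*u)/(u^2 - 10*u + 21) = u/(u - 3)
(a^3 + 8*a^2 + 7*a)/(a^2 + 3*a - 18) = a*(a^2 + 8*a + 7)/(a^2 + 3*a - 18)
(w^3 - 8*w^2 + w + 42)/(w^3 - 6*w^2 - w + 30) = (w - 7)/(w - 5)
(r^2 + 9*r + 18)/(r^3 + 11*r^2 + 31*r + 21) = (r + 6)/(r^2 + 8*r + 7)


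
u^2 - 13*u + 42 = (u - 7)*(u - 6)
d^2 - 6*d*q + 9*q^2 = (d - 3*q)^2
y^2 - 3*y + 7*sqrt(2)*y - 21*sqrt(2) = (y - 3)*(y + 7*sqrt(2))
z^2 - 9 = (z - 3)*(z + 3)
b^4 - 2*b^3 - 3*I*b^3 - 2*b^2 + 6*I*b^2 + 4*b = b*(b - 2)*(b - 2*I)*(b - I)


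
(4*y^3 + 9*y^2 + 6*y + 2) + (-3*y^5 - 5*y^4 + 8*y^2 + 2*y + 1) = -3*y^5 - 5*y^4 + 4*y^3 + 17*y^2 + 8*y + 3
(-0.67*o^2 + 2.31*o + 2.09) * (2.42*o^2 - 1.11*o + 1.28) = -1.6214*o^4 + 6.3339*o^3 + 1.6361*o^2 + 0.6369*o + 2.6752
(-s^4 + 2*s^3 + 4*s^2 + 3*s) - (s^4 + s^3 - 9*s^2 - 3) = -2*s^4 + s^3 + 13*s^2 + 3*s + 3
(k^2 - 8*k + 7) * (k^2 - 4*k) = k^4 - 12*k^3 + 39*k^2 - 28*k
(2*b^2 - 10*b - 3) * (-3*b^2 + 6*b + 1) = -6*b^4 + 42*b^3 - 49*b^2 - 28*b - 3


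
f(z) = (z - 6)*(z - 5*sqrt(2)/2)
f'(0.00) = -9.54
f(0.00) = 21.21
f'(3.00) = -3.54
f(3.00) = 1.61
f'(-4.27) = -18.08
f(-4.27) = 80.16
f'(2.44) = -4.66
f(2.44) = 3.90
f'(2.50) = -4.54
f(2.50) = 3.62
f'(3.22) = -3.10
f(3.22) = 0.88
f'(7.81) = 6.08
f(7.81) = 7.74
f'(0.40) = -8.74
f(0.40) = 17.56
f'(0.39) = -8.76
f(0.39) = 17.65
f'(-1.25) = -12.04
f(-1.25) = 34.70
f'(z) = 2*z - 6 - 5*sqrt(2)/2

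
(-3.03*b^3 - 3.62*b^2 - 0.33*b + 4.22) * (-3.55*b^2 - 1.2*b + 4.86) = 10.7565*b^5 + 16.487*b^4 - 9.2103*b^3 - 32.1782*b^2 - 6.6678*b + 20.5092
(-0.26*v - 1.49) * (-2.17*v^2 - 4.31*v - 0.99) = 0.5642*v^3 + 4.3539*v^2 + 6.6793*v + 1.4751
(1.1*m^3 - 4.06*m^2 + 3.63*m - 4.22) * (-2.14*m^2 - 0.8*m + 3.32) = -2.354*m^5 + 7.8084*m^4 - 0.8682*m^3 - 7.3524*m^2 + 15.4276*m - 14.0104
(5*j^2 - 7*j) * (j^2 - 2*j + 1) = 5*j^4 - 17*j^3 + 19*j^2 - 7*j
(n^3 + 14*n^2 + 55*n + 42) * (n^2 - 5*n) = n^5 + 9*n^4 - 15*n^3 - 233*n^2 - 210*n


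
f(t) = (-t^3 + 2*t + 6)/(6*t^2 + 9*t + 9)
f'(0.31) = -0.41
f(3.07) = -0.18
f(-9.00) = 1.73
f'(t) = (2 - 3*t^2)/(6*t^2 + 9*t + 9) + (-12*t - 9)*(-t^3 + 2*t + 6)/(6*t^2 + 9*t + 9)^2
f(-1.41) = 0.73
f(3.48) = -0.26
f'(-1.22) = 0.27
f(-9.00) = 1.73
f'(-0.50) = -0.22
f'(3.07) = -0.19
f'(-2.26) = -0.06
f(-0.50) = 0.85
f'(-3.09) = -0.14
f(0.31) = 0.53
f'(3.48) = -0.19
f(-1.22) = 0.77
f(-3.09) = 0.76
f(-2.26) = 0.67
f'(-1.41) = 0.22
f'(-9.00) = -0.17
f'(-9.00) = -0.17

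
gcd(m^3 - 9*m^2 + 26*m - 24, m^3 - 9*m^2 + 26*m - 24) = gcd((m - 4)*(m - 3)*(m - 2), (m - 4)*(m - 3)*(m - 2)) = m^3 - 9*m^2 + 26*m - 24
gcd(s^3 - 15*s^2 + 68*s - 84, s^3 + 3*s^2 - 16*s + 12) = s - 2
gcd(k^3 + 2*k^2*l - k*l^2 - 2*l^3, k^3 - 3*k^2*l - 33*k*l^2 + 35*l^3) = k - l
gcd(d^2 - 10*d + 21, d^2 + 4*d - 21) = d - 3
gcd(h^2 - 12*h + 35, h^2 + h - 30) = h - 5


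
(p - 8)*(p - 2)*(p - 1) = p^3 - 11*p^2 + 26*p - 16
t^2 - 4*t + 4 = (t - 2)^2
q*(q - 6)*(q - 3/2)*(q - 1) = q^4 - 17*q^3/2 + 33*q^2/2 - 9*q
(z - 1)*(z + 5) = z^2 + 4*z - 5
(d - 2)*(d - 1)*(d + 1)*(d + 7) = d^4 + 5*d^3 - 15*d^2 - 5*d + 14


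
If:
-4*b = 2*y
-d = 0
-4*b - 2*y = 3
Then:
No Solution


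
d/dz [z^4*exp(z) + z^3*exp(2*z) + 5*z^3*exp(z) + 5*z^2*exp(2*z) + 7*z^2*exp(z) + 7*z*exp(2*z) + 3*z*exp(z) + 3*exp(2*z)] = (z^4 + 2*z^3*exp(z) + 9*z^3 + 13*z^2*exp(z) + 22*z^2 + 24*z*exp(z) + 17*z + 13*exp(z) + 3)*exp(z)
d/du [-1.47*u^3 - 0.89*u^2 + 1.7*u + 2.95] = -4.41*u^2 - 1.78*u + 1.7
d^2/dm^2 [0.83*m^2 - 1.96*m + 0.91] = 1.66000000000000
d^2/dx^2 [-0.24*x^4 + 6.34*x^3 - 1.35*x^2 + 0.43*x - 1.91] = -2.88*x^2 + 38.04*x - 2.7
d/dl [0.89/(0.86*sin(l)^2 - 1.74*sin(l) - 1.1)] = (1.5486 - 1.5308*sin(l))*cos(l)/(-0.86*sin(l)^2 + 1.74*sin(l) + 1.1)^2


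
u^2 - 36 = (u - 6)*(u + 6)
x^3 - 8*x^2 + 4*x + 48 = (x - 6)*(x - 4)*(x + 2)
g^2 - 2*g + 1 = (g - 1)^2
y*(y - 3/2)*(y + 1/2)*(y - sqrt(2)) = y^4 - sqrt(2)*y^3 - y^3 - 3*y^2/4 + sqrt(2)*y^2 + 3*sqrt(2)*y/4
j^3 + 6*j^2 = j^2*(j + 6)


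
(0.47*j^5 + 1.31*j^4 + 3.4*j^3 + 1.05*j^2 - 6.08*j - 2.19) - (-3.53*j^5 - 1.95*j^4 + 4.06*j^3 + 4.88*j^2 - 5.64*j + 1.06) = 4.0*j^5 + 3.26*j^4 - 0.66*j^3 - 3.83*j^2 - 0.44*j - 3.25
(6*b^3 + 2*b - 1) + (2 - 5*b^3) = b^3 + 2*b + 1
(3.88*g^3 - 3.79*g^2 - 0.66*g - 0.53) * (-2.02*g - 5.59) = -7.8376*g^4 - 14.0334*g^3 + 22.5193*g^2 + 4.76*g + 2.9627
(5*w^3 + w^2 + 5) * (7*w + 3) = 35*w^4 + 22*w^3 + 3*w^2 + 35*w + 15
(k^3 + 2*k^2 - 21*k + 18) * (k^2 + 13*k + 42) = k^5 + 15*k^4 + 47*k^3 - 171*k^2 - 648*k + 756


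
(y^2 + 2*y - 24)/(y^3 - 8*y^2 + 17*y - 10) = (y^2 + 2*y - 24)/(y^3 - 8*y^2 + 17*y - 10)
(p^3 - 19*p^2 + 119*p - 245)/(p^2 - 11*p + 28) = (p^2 - 12*p + 35)/(p - 4)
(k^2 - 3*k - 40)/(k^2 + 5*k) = (k - 8)/k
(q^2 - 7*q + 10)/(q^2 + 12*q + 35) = (q^2 - 7*q + 10)/(q^2 + 12*q + 35)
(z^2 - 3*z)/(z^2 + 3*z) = (z - 3)/(z + 3)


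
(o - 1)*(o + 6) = o^2 + 5*o - 6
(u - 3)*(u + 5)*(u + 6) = u^3 + 8*u^2 - 3*u - 90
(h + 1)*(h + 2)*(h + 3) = h^3 + 6*h^2 + 11*h + 6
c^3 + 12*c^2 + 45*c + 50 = (c + 2)*(c + 5)^2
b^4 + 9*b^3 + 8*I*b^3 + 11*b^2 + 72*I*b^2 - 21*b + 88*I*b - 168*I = (b - 1)*(b + 3)*(b + 7)*(b + 8*I)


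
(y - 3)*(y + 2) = y^2 - y - 6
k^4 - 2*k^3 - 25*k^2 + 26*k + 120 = (k - 5)*(k - 3)*(k + 2)*(k + 4)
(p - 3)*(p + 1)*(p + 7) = p^3 + 5*p^2 - 17*p - 21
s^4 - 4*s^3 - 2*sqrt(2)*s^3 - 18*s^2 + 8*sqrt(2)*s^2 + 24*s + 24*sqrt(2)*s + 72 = (s - 6)*(s + 2)*(s - 3*sqrt(2))*(s + sqrt(2))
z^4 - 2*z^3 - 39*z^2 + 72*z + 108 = (z - 6)*(z - 3)*(z + 1)*(z + 6)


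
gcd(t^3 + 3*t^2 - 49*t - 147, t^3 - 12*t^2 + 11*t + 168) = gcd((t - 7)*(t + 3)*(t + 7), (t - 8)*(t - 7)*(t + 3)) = t^2 - 4*t - 21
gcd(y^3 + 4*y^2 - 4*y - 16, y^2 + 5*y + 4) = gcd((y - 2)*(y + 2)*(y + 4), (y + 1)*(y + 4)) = y + 4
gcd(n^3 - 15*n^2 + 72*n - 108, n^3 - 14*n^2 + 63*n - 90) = n^2 - 9*n + 18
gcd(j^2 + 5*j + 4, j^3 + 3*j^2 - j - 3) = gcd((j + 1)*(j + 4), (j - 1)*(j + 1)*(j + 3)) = j + 1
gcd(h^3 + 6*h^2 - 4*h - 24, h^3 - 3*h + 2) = h + 2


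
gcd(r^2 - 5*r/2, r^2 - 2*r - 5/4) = r - 5/2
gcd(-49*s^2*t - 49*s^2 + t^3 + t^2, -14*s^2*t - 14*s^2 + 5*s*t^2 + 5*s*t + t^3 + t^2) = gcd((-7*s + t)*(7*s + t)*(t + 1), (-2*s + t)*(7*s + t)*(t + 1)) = 7*s*t + 7*s + t^2 + t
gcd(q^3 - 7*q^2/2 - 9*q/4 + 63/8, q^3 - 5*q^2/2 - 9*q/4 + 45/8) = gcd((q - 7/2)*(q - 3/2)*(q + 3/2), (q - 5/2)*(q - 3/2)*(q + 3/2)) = q^2 - 9/4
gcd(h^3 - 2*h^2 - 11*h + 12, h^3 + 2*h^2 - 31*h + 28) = h^2 - 5*h + 4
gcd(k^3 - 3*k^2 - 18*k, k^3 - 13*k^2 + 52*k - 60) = k - 6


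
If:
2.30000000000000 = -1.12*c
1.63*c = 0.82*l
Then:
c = -2.05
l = -4.08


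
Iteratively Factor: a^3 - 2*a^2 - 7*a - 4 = (a + 1)*(a^2 - 3*a - 4) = (a + 1)^2*(a - 4)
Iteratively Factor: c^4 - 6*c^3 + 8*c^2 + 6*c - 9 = (c + 1)*(c^3 - 7*c^2 + 15*c - 9) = (c - 3)*(c + 1)*(c^2 - 4*c + 3) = (c - 3)^2*(c + 1)*(c - 1)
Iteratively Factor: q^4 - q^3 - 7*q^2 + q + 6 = (q - 3)*(q^3 + 2*q^2 - q - 2) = (q - 3)*(q + 1)*(q^2 + q - 2) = (q - 3)*(q + 1)*(q + 2)*(q - 1)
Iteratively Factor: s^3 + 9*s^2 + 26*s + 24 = (s + 2)*(s^2 + 7*s + 12) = (s + 2)*(s + 4)*(s + 3)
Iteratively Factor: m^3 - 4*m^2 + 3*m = (m)*(m^2 - 4*m + 3) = m*(m - 3)*(m - 1)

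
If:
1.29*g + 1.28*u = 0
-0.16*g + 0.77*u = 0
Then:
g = 0.00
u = 0.00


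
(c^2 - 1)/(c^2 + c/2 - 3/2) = 2*(c + 1)/(2*c + 3)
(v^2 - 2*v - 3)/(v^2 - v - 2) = (v - 3)/(v - 2)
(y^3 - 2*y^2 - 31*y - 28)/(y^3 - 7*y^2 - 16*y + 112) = (y + 1)/(y - 4)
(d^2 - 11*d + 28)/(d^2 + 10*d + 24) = (d^2 - 11*d + 28)/(d^2 + 10*d + 24)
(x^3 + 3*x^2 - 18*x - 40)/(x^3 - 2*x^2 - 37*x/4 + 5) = 4*(x^2 + 7*x + 10)/(4*x^2 + 8*x - 5)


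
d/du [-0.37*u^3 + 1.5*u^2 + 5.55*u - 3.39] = -1.11*u^2 + 3.0*u + 5.55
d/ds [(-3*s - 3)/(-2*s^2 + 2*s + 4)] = -3/(2*s^2 - 8*s + 8)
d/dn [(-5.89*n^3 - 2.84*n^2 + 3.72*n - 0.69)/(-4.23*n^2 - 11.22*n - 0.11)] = (24.9147*n^4 + 132.1716*n^3 + 49.5441*n^2 - 5.2126*n - 8.151)/(17.8929*n^4 + 94.9212*n^3 + 126.819*n^2 + 2.4684*n + 0.0121)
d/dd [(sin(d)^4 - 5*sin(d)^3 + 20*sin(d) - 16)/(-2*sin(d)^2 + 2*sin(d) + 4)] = (-sin(d)^3 + 3*sin(d) + 7)*cos(d)/(sin(d) + 1)^2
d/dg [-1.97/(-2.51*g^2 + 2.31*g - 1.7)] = (4.5507 - 9.8894*g)/(2.51*g^2 - 2.31*g + 1.7)^2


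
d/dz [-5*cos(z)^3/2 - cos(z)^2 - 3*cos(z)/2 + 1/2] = (15*cos(z)^2 + 4*cos(z) + 3)*sin(z)/2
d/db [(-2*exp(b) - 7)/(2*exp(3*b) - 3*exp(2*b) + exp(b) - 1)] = ((2*exp(b) + 7)*(6*exp(2*b) - 6*exp(b) + 1) - 4*exp(3*b) + 6*exp(2*b) - 2*exp(b) + 2)*exp(b)/(2*exp(3*b) - 3*exp(2*b) + exp(b) - 1)^2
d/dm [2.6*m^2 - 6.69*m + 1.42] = 5.2*m - 6.69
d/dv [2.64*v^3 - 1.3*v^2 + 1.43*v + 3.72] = 7.92*v^2 - 2.6*v + 1.43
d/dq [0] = 0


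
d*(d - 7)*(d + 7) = d^3 - 49*d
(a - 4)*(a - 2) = a^2 - 6*a + 8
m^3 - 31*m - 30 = (m - 6)*(m + 1)*(m + 5)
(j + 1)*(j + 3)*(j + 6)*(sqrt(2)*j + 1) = sqrt(2)*j^4 + j^3 + 10*sqrt(2)*j^3 + 10*j^2 + 27*sqrt(2)*j^2 + 18*sqrt(2)*j + 27*j + 18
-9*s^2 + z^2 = (-3*s + z)*(3*s + z)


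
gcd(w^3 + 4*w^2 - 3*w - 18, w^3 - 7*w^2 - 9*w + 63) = w + 3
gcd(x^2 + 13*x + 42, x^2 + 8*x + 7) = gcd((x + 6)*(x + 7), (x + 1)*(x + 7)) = x + 7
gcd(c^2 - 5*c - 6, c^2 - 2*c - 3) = c + 1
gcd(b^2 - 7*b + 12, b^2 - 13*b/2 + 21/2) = b - 3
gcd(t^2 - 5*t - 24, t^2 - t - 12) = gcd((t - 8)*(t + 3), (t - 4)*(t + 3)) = t + 3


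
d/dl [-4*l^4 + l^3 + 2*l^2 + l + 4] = -16*l^3 + 3*l^2 + 4*l + 1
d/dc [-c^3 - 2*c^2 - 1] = c*(-3*c - 4)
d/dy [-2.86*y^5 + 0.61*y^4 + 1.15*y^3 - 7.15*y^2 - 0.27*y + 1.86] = -14.3*y^4 + 2.44*y^3 + 3.45*y^2 - 14.3*y - 0.27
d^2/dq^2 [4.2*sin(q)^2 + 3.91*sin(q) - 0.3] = -3.91*sin(q) + 8.4*cos(2*q)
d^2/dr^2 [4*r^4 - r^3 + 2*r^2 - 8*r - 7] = 48*r^2 - 6*r + 4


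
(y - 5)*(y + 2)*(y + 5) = y^3 + 2*y^2 - 25*y - 50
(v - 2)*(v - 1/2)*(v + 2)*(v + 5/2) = v^4 + 2*v^3 - 21*v^2/4 - 8*v + 5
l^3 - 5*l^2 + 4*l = l*(l - 4)*(l - 1)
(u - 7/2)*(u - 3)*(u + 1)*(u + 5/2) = u^4 - 3*u^3 - 39*u^2/4 + 41*u/2 + 105/4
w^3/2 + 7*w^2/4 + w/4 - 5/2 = (w/2 + 1)*(w - 1)*(w + 5/2)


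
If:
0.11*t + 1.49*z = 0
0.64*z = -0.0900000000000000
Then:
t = 1.90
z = -0.14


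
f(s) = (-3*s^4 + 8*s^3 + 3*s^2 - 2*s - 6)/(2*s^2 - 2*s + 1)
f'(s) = (2 - 4*s)*(-3*s^4 + 8*s^3 + 3*s^2 - 2*s - 6)/(2*s^2 - 2*s + 1)^2 + (-12*s^3 + 24*s^2 + 6*s - 2)/(2*s^2 - 2*s + 1) = 2*(-6*s^5 + 17*s^4 - 22*s^3 + 11*s^2 + 15*s - 7)/(4*s^4 - 8*s^3 + 8*s^2 - 4*s + 1)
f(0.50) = -10.88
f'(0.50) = 11.00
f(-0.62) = -1.98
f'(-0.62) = -0.83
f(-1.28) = -3.42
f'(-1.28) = 4.46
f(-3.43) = -22.36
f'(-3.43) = 12.50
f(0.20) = -9.15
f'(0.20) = -16.05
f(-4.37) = -35.50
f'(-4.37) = 15.44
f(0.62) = -8.74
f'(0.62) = 23.23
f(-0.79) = -2.00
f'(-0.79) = 1.00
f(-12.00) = -241.48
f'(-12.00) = 38.48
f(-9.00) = -139.56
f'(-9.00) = 29.46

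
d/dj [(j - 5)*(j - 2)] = 2*j - 7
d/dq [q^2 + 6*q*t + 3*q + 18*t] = 2*q + 6*t + 3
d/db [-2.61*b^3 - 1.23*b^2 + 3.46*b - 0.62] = -7.83*b^2 - 2.46*b + 3.46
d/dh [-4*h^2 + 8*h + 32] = 8 - 8*h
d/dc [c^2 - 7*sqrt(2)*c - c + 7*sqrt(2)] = 2*c - 7*sqrt(2) - 1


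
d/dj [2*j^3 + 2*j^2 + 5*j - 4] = 6*j^2 + 4*j + 5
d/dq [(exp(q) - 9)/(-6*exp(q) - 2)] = -14*exp(q)/(3*exp(q) + 1)^2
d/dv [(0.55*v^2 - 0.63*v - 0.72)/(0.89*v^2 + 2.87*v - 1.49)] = (2.1392*v^2 - 0.3574*v + 3.0051)/(0.7921*v^4 + 5.1086*v^3 + 5.5847*v^2 - 8.5526*v + 2.2201)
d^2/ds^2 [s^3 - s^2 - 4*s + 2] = 6*s - 2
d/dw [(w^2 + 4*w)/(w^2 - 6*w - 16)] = 2*(-5*w^2 - 16*w - 32)/(w^4 - 12*w^3 + 4*w^2 + 192*w + 256)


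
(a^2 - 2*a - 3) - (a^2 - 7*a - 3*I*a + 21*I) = 5*a + 3*I*a - 3 - 21*I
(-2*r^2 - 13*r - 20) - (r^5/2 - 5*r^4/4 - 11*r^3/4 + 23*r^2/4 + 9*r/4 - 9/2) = -r^5/2 + 5*r^4/4 + 11*r^3/4 - 31*r^2/4 - 61*r/4 - 31/2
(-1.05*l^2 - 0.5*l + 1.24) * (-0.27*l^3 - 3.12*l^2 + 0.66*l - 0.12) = 0.2835*l^5 + 3.411*l^4 + 0.5322*l^3 - 4.0728*l^2 + 0.8784*l - 0.1488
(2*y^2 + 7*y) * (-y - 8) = -2*y^3 - 23*y^2 - 56*y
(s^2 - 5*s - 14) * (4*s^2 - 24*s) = 4*s^4 - 44*s^3 + 64*s^2 + 336*s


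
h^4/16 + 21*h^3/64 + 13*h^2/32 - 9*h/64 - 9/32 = (h/4 + 1/4)*(h/4 + 1/2)*(h - 3/4)*(h + 3)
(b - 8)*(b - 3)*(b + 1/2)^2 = b^4 - 10*b^3 + 53*b^2/4 + 85*b/4 + 6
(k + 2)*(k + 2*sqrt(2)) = k^2 + 2*k + 2*sqrt(2)*k + 4*sqrt(2)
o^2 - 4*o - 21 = (o - 7)*(o + 3)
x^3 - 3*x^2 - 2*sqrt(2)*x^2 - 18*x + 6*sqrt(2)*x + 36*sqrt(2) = (x - 6)*(x + 3)*(x - 2*sqrt(2))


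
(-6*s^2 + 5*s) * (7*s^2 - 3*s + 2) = -42*s^4 + 53*s^3 - 27*s^2 + 10*s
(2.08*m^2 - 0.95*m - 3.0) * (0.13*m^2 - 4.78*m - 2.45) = 0.2704*m^4 - 10.0659*m^3 - 0.945*m^2 + 16.6675*m + 7.35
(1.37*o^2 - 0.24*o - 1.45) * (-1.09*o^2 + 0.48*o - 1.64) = -1.4933*o^4 + 0.9192*o^3 - 0.7815*o^2 - 0.3024*o + 2.378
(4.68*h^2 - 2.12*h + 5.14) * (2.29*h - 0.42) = 10.7172*h^3 - 6.8204*h^2 + 12.661*h - 2.1588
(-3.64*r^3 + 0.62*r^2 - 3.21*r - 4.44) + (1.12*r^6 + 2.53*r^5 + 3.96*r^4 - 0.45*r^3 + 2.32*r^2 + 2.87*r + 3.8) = 1.12*r^6 + 2.53*r^5 + 3.96*r^4 - 4.09*r^3 + 2.94*r^2 - 0.34*r - 0.640000000000001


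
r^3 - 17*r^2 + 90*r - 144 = (r - 8)*(r - 6)*(r - 3)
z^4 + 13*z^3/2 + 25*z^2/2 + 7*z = z*(z + 1)*(z + 2)*(z + 7/2)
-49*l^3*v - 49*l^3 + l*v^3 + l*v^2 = (-7*l + v)*(7*l + v)*(l*v + l)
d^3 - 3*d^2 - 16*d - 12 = (d - 6)*(d + 1)*(d + 2)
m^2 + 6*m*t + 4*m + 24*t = (m + 4)*(m + 6*t)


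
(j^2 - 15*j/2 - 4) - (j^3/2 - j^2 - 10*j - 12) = -j^3/2 + 2*j^2 + 5*j/2 + 8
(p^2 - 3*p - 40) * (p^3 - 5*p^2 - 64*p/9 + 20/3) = p^5 - 8*p^4 - 289*p^3/9 + 228*p^2 + 2380*p/9 - 800/3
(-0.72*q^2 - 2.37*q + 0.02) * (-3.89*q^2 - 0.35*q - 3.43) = 2.8008*q^4 + 9.4713*q^3 + 3.2213*q^2 + 8.1221*q - 0.0686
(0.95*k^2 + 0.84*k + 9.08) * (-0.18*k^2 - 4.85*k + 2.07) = -0.171*k^4 - 4.7587*k^3 - 3.7419*k^2 - 42.2992*k + 18.7956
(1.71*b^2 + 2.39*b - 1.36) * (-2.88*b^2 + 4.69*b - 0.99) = -4.9248*b^4 + 1.1367*b^3 + 13.433*b^2 - 8.7445*b + 1.3464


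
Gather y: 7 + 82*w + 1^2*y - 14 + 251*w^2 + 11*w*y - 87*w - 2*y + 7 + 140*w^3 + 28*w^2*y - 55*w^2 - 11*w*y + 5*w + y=140*w^3 + 28*w^2*y + 196*w^2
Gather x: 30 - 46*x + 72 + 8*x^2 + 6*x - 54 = 8*x^2 - 40*x + 48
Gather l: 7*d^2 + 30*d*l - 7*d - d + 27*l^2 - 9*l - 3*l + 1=7*d^2 - 8*d + 27*l^2 + l*(30*d - 12) + 1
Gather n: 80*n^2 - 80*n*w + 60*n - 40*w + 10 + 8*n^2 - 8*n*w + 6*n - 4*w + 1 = 88*n^2 + n*(66 - 88*w) - 44*w + 11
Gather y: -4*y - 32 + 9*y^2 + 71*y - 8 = 9*y^2 + 67*y - 40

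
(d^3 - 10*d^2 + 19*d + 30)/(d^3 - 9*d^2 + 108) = (d^2 - 4*d - 5)/(d^2 - 3*d - 18)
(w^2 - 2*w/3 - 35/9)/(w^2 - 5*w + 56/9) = (3*w + 5)/(3*w - 8)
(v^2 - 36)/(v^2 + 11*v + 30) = (v - 6)/(v + 5)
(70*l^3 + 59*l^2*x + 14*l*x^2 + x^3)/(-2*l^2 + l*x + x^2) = (35*l^2 + 12*l*x + x^2)/(-l + x)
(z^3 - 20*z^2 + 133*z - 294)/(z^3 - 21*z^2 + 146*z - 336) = (z - 7)/(z - 8)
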